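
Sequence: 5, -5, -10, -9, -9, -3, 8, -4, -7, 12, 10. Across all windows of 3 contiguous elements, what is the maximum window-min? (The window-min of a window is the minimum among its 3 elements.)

-4

Each size-3 window and its min:
[5, -5, -10] → min -10
[-5, -10, -9] → min -10
[-10, -9, -9] → min -10
[-9, -9, -3] → min -9
[-9, -3, 8] → min -9
[-3, 8, -4] → min -4
[8, -4, -7] → min -7
[-4, -7, 12] → min -7
[-7, 12, 10] → min -7
Maximum of these is -4.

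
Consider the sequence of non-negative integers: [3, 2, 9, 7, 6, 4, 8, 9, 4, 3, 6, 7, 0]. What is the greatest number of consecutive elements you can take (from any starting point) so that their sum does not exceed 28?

Extend to the right; shrink from the left whenever the sum exceeds 28:
add 3: [3] sum 3, len 1
add 2: [3, 2] sum 5, len 2
add 9: [3, 2, 9] sum 14, len 3
add 7: [3, 2, 9, 7] sum 21, len 4
add 6: [3, 2, 9, 7, 6] sum 27, len 5
add 4: [2, 9, 7, 6, 4] sum 28, len 5
add 8: [7, 6, 4, 8] sum 25, len 4
add 9: [6, 4, 8, 9] sum 27, len 4
add 4: [4, 8, 9, 4] sum 25, len 4
add 3: [4, 8, 9, 4, 3] sum 28, len 5
add 6: [9, 4, 3, 6] sum 22, len 4
add 7: [4, 3, 6, 7] sum 20, len 4
add 0: [4, 3, 6, 7, 0] sum 20, len 5
Longest length seen: 5.

5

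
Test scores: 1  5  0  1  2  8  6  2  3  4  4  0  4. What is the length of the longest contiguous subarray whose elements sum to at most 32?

10

add 1: [1] sum 1, len 1
add 5: [1, 5] sum 6, len 2
add 0: [1, 5, 0] sum 6, len 3
add 1: [1, 5, 0, 1] sum 7, len 4
add 2: [1, 5, 0, 1, 2] sum 9, len 5
add 8: [1, 5, 0, 1, 2, 8] sum 17, len 6
add 6: [1, 5, 0, 1, 2, 8, 6] sum 23, len 7
add 2: [1, 5, 0, 1, 2, 8, 6, 2] sum 25, len 8
add 3: [1, 5, 0, 1, 2, 8, 6, 2, 3] sum 28, len 9
add 4: [1, 5, 0, 1, 2, 8, 6, 2, 3, 4] sum 32, len 10
add 4: [0, 1, 2, 8, 6, 2, 3, 4, 4] sum 30, len 9
add 0: [0, 1, 2, 8, 6, 2, 3, 4, 4, 0] sum 30, len 10
add 4: [8, 6, 2, 3, 4, 4, 0, 4] sum 31, len 8
Longest length seen: 10.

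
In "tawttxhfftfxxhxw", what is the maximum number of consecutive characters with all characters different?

4

add t: [t] len 1
add a: [t, a] len 2
add w: [t, a, w] len 3
add t (repeat t, move left end past it): [a, w, t] len 3
add t (repeat t, move left end past it): [t] len 1
add x: [t, x] len 2
add h: [t, x, h] len 3
add f: [t, x, h, f] len 4
add f (repeat f, move left end past it): [f] len 1
add t: [f, t] len 2
add f (repeat f, move left end past it): [t, f] len 2
add x: [t, f, x] len 3
add x (repeat x, move left end past it): [x] len 1
add h: [x, h] len 2
add x (repeat x, move left end past it): [h, x] len 2
add w: [h, x, w] len 3
Longest all-distinct length: 4.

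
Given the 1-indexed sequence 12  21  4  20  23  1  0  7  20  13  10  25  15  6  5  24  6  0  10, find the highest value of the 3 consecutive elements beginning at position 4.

Elements at indices 4..6: 20, 23, 1
max(20, 23, 1) = 23

23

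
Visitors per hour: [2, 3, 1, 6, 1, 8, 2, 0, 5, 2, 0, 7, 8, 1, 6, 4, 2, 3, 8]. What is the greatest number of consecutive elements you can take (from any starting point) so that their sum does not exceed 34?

11

Extend to the right; shrink from the left whenever the sum exceeds 34:
→ 2: sum 2, len 1
→ 3: sum 5, len 2
→ 1: sum 6, len 3
→ 6: sum 12, len 4
→ 1: sum 13, len 5
→ 8: sum 21, len 6
→ 2: sum 23, len 7
→ 0: sum 23, len 8
→ 5: sum 28, len 9
→ 2: sum 30, len 10
→ 0: sum 30, len 11
→ 7 (dropped 2, 3): sum 32, len 10
→ 8 (dropped 1, 6): sum 33, len 9
→ 1: sum 34, len 10
→ 6 (dropped 1, 8): sum 31, len 9
→ 4 (dropped 2): sum 33, len 9
→ 2 (dropped 0, 5): sum 30, len 8
→ 3: sum 33, len 9
→ 8 (dropped 2, 0, 7): sum 32, len 7
Longest length seen: 11.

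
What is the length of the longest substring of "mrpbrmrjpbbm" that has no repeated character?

add m: [m] len 1
add r: [m, r] len 2
add p: [m, r, p] len 3
add b: [m, r, p, b] len 4
add r (repeat r, move left end past it): [p, b, r] len 3
add m: [p, b, r, m] len 4
add r (repeat r, move left end past it): [m, r] len 2
add j: [m, r, j] len 3
add p: [m, r, j, p] len 4
add b: [m, r, j, p, b] len 5
add b (repeat b, move left end past it): [b] len 1
add m: [b, m] len 2
Longest all-distinct length: 5.

5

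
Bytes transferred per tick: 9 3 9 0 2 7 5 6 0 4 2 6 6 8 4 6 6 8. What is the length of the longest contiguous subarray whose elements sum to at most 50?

→ 9: sum 9, len 1
→ 3: sum 12, len 2
→ 9: sum 21, len 3
→ 0: sum 21, len 4
→ 2: sum 23, len 5
→ 7: sum 30, len 6
→ 5: sum 35, len 7
→ 6: sum 41, len 8
→ 0: sum 41, len 9
→ 4: sum 45, len 10
→ 2: sum 47, len 11
→ 6 (dropped 9): sum 44, len 11
→ 6: sum 50, len 12
→ 8 (dropped 3, 9): sum 46, len 11
→ 4: sum 50, len 12
→ 6 (dropped 0, 2, 7): sum 47, len 10
→ 6 (dropped 5): sum 48, len 10
→ 8 (dropped 6): sum 50, len 10
Longest length seen: 12.

12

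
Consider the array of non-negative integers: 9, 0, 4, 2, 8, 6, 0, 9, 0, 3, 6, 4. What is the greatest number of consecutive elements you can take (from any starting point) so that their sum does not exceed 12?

4

[9] sum 9 len 1
[9, 0] sum 9 len 2
[0, 4] sum 4 len 2
[0, 4, 2] sum 6 len 3
[2, 8] sum 10 len 2
[6] sum 6 len 1
[6, 0] sum 6 len 2
[0, 9] sum 9 len 2
[0, 9, 0] sum 9 len 3
[0, 9, 0, 3] sum 12 len 4
[0, 3, 6] sum 9 len 3
[6, 4] sum 10 len 2
Longest length seen: 4.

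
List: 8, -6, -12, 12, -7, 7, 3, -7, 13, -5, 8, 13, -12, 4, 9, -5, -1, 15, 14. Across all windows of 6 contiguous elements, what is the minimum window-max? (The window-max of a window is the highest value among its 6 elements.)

8 -6 -12 12 -7 7 → max 12
-6 -12 12 -7 7 3 → max 12
-12 12 -7 7 3 -7 → max 12
12 -7 7 3 -7 13 → max 13
-7 7 3 -7 13 -5 → max 13
7 3 -7 13 -5 8 → max 13
3 -7 13 -5 8 13 → max 13
-7 13 -5 8 13 -12 → max 13
13 -5 8 13 -12 4 → max 13
-5 8 13 -12 4 9 → max 13
8 13 -12 4 9 -5 → max 13
13 -12 4 9 -5 -1 → max 13
-12 4 9 -5 -1 15 → max 15
4 9 -5 -1 15 14 → max 15
Minimum of these is 12.

12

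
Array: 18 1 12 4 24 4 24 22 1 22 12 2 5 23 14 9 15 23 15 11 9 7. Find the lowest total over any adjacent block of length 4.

(18, 1, 12, 4) → sum 35
(1, 12, 4, 24) → sum 41
(12, 4, 24, 4) → sum 44
(4, 24, 4, 24) → sum 56
(24, 4, 24, 22) → sum 74
(4, 24, 22, 1) → sum 51
(24, 22, 1, 22) → sum 69
(22, 1, 22, 12) → sum 57
(1, 22, 12, 2) → sum 37
(22, 12, 2, 5) → sum 41
(12, 2, 5, 23) → sum 42
(2, 5, 23, 14) → sum 44
(5, 23, 14, 9) → sum 51
(23, 14, 9, 15) → sum 61
(14, 9, 15, 23) → sum 61
(9, 15, 23, 15) → sum 62
(15, 23, 15, 11) → sum 64
(23, 15, 11, 9) → sum 58
(15, 11, 9, 7) → sum 42
Lowest of these is 35.

35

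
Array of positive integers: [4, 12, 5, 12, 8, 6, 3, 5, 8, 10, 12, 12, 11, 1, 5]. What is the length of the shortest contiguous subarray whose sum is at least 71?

Extend right; whenever the sum reaches 71, record the length and shrink from the left:
add 4: running sum 4 < 71
add 12: running sum 16 < 71
add 5: running sum 21 < 71
add 12: running sum 33 < 71
add 8: running sum 41 < 71
add 6: running sum 47 < 71
add 3: running sum 50 < 71
add 5: running sum 55 < 71
add 8: running sum 63 < 71
add 10: shortest ending here [4, 12, 5, 12, 8, 6, 3, 5, 8, 10] sum 73, len 10
add 12: shortest ending here [12, 5, 12, 8, 6, 3, 5, 8, 10, 12] sum 81, len 10
add 12: shortest ending here [12, 8, 6, 3, 5, 8, 10, 12, 12] sum 76, len 9
add 11: shortest ending here [8, 6, 3, 5, 8, 10, 12, 12, 11] sum 75, len 9
add 1: shortest ending here [8, 6, 3, 5, 8, 10, 12, 12, 11, 1] sum 76, len 10
add 5: shortest ending here [6, 3, 5, 8, 10, 12, 12, 11, 1, 5] sum 73, len 10
Shortest qualifying length: 9.

9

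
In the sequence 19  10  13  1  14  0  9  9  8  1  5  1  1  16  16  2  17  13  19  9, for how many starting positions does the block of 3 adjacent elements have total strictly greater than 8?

[19, 10, 13] → sum 42  > 8 ✓
[10, 13, 1] → sum 24  > 8 ✓
[13, 1, 14] → sum 28  > 8 ✓
[1, 14, 0] → sum 15  > 8 ✓
[14, 0, 9] → sum 23  > 8 ✓
[0, 9, 9] → sum 18  > 8 ✓
[9, 9, 8] → sum 26  > 8 ✓
[9, 8, 1] → sum 18  > 8 ✓
[8, 1, 5] → sum 14  > 8 ✓
[1, 5, 1] → sum 7
[5, 1, 1] → sum 7
[1, 1, 16] → sum 18  > 8 ✓
[1, 16, 16] → sum 33  > 8 ✓
[16, 16, 2] → sum 34  > 8 ✓
[16, 2, 17] → sum 35  > 8 ✓
[2, 17, 13] → sum 32  > 8 ✓
[17, 13, 19] → sum 49  > 8 ✓
[13, 19, 9] → sum 41  > 8 ✓
16 windows satisfy the condition.

16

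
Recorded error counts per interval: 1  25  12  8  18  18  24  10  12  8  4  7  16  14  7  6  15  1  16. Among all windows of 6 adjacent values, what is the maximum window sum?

Each size-6 window and its sum:
1 25 12 8 18 18 → sum 82
25 12 8 18 18 24 → sum 105
12 8 18 18 24 10 → sum 90
8 18 18 24 10 12 → sum 90
18 18 24 10 12 8 → sum 90
18 24 10 12 8 4 → sum 76
24 10 12 8 4 7 → sum 65
10 12 8 4 7 16 → sum 57
12 8 4 7 16 14 → sum 61
8 4 7 16 14 7 → sum 56
4 7 16 14 7 6 → sum 54
7 16 14 7 6 15 → sum 65
16 14 7 6 15 1 → sum 59
14 7 6 15 1 16 → sum 59
Maximum of these is 105.

105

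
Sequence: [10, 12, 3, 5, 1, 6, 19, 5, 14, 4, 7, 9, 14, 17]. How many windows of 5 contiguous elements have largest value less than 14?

2

[10, 12, 3, 5, 1] → max 12  < 14 ✓
[12, 3, 5, 1, 6] → max 12  < 14 ✓
[3, 5, 1, 6, 19] → max 19
[5, 1, 6, 19, 5] → max 19
[1, 6, 19, 5, 14] → max 19
[6, 19, 5, 14, 4] → max 19
[19, 5, 14, 4, 7] → max 19
[5, 14, 4, 7, 9] → max 14
[14, 4, 7, 9, 14] → max 14
[4, 7, 9, 14, 17] → max 17
2 windows satisfy the condition.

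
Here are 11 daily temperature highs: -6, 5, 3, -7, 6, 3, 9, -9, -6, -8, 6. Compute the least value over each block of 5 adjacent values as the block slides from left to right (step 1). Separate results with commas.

-6 5 3 -7 6 → min -7
5 3 -7 6 3 → min -7
3 -7 6 3 9 → min -7
-7 6 3 9 -9 → min -9
6 3 9 -9 -6 → min -9
3 9 -9 -6 -8 → min -9
9 -9 -6 -8 6 → min -9

-7, -7, -7, -9, -9, -9, -9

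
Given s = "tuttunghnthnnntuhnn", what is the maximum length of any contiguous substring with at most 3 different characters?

[t] 1 distinct, len 1
[t, u] 2 distinct, len 2
[t, u, t] 2 distinct, len 3
[t, u, t, t] 2 distinct, len 4
[t, u, t, t, u] 2 distinct, len 5
[t, u, t, t, u, n] 3 distinct, len 6
[u, n, g] 3 distinct, len 3
[n, g, h] 3 distinct, len 3
[n, g, h, n] 3 distinct, len 4
[h, n, t] 3 distinct, len 3
[h, n, t, h] 3 distinct, len 4
[h, n, t, h, n] 3 distinct, len 5
[h, n, t, h, n, n] 3 distinct, len 6
[h, n, t, h, n, n, n] 3 distinct, len 7
[h, n, t, h, n, n, n, t] 3 distinct, len 8
[n, n, n, t, u] 3 distinct, len 5
[t, u, h] 3 distinct, len 3
[u, h, n] 3 distinct, len 3
[u, h, n, n] 3 distinct, len 4
Longest length with ≤3 distinct: 8.

8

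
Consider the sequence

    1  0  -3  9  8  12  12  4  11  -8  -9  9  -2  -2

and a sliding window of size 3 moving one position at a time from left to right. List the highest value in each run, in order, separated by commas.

Sliding a size-3 window across the 14 values:
(1, 0, -3) → max 1
(0, -3, 9) → max 9
(-3, 9, 8) → max 9
(9, 8, 12) → max 12
(8, 12, 12) → max 12
(12, 12, 4) → max 12
(12, 4, 11) → max 12
(4, 11, -8) → max 11
(11, -8, -9) → max 11
(-8, -9, 9) → max 9
(-9, 9, -2) → max 9
(9, -2, -2) → max 9

1, 9, 9, 12, 12, 12, 12, 11, 11, 9, 9, 9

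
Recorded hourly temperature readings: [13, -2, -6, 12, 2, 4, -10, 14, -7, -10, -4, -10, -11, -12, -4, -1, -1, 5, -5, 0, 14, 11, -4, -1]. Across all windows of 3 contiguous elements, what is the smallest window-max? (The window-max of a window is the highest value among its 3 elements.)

Each size-3 window and its max:
13 -2 -6 → max 13
-2 -6 12 → max 12
-6 12 2 → max 12
12 2 4 → max 12
2 4 -10 → max 4
4 -10 14 → max 14
-10 14 -7 → max 14
14 -7 -10 → max 14
-7 -10 -4 → max -4
-10 -4 -10 → max -4
-4 -10 -11 → max -4
-10 -11 -12 → max -10
-11 -12 -4 → max -4
-12 -4 -1 → max -1
-4 -1 -1 → max -1
-1 -1 5 → max 5
-1 5 -5 → max 5
5 -5 0 → max 5
-5 0 14 → max 14
0 14 11 → max 14
14 11 -4 → max 14
11 -4 -1 → max 11
Smallest of these is -10.

-10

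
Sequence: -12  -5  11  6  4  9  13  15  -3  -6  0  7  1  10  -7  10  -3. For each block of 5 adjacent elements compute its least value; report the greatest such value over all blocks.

-12 -5 11 6 4 → min -12
-5 11 6 4 9 → min -5
11 6 4 9 13 → min 4
6 4 9 13 15 → min 4
4 9 13 15 -3 → min -3
9 13 15 -3 -6 → min -6
13 15 -3 -6 0 → min -6
15 -3 -6 0 7 → min -6
-3 -6 0 7 1 → min -6
-6 0 7 1 10 → min -6
0 7 1 10 -7 → min -7
7 1 10 -7 10 → min -7
1 10 -7 10 -3 → min -7
Greatest of these is 4.

4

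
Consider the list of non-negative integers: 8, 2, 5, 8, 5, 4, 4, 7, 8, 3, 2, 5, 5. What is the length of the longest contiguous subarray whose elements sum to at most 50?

10

Extend to the right; shrink from the left whenever the sum exceeds 50:
→ 8: sum 8, len 1
→ 2: sum 10, len 2
→ 5: sum 15, len 3
→ 8: sum 23, len 4
→ 5: sum 28, len 5
→ 4: sum 32, len 6
→ 4: sum 36, len 7
→ 7: sum 43, len 8
→ 8 (dropped 8): sum 43, len 8
→ 3: sum 46, len 9
→ 2: sum 48, len 10
→ 5 (dropped 2, 5): sum 46, len 9
→ 5 (dropped 8): sum 43, len 9
Longest length seen: 10.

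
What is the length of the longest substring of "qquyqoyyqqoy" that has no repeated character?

4

add q: [q] len 1
add q (repeat q, move left end past it): [q] len 1
add u: [q, u] len 2
add y: [q, u, y] len 3
add q (repeat q, move left end past it): [u, y, q] len 3
add o: [u, y, q, o] len 4
add y (repeat y, move left end past it): [q, o, y] len 3
add y (repeat y, move left end past it): [y] len 1
add q: [y, q] len 2
add q (repeat q, move left end past it): [q] len 1
add o: [q, o] len 2
add y: [q, o, y] len 3
Longest all-distinct length: 4.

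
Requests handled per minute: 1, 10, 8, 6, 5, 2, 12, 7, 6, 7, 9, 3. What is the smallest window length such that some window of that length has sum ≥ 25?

3

Extend right; whenever the sum reaches 25, record the length and shrink from the left:
add 1: running sum 1 < 25
add 10: running sum 11 < 25
add 8: running sum 19 < 25
end 3: [1, 10, 8, 6] sum 25, len 4
end 4: [10, 8, 6, 5] sum 29, len 4
end 5: [10, 8, 6, 5, 2] sum 31, len 5
end 6: [6, 5, 2, 12] sum 25, len 4
end 7: [5, 2, 12, 7] sum 26, len 4
end 8: [12, 7, 6] sum 25, len 3
end 9: [12, 7, 6, 7] sum 32, len 4
end 10: [7, 6, 7, 9] sum 29, len 4
end 11: [6, 7, 9, 3] sum 25, len 4
Shortest qualifying length: 3.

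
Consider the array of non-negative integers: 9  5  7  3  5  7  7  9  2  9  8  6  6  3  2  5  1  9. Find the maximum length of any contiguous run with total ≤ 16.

[9] sum 9 len 1
[9, 5] sum 14 len 2
[5, 7] sum 12 len 2
[5, 7, 3] sum 15 len 3
[7, 3, 5] sum 15 len 3
[3, 5, 7] sum 15 len 3
[7, 7] sum 14 len 2
[7, 9] sum 16 len 2
[9, 2] sum 11 len 2
[2, 9] sum 11 len 2
[8] sum 8 len 1
[8, 6] sum 14 len 2
[6, 6] sum 12 len 2
[6, 6, 3] sum 15 len 3
[6, 3, 2] sum 11 len 3
[6, 3, 2, 5] sum 16 len 4
[3, 2, 5, 1] sum 11 len 4
[5, 1, 9] sum 15 len 3
Longest length seen: 4.

4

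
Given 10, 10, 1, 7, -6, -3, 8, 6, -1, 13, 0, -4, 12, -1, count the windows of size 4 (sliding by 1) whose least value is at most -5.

4

(10, 10, 1, 7) → min 1
(10, 1, 7, -6) → min -6  ≤ -5 ✓
(1, 7, -6, -3) → min -6  ≤ -5 ✓
(7, -6, -3, 8) → min -6  ≤ -5 ✓
(-6, -3, 8, 6) → min -6  ≤ -5 ✓
(-3, 8, 6, -1) → min -3
(8, 6, -1, 13) → min -1
(6, -1, 13, 0) → min -1
(-1, 13, 0, -4) → min -4
(13, 0, -4, 12) → min -4
(0, -4, 12, -1) → min -4
4 windows satisfy the condition.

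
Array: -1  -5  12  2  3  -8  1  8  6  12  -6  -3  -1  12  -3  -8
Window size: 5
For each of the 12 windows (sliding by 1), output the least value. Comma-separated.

-5, -8, -8, -8, -8, -8, -6, -6, -6, -6, -6, -8

[-1, -5, 12, 2, 3] → min -5
[-5, 12, 2, 3, -8] → min -8
[12, 2, 3, -8, 1] → min -8
[2, 3, -8, 1, 8] → min -8
[3, -8, 1, 8, 6] → min -8
[-8, 1, 8, 6, 12] → min -8
[1, 8, 6, 12, -6] → min -6
[8, 6, 12, -6, -3] → min -6
[6, 12, -6, -3, -1] → min -6
[12, -6, -3, -1, 12] → min -6
[-6, -3, -1, 12, -3] → min -6
[-3, -1, 12, -3, -8] → min -8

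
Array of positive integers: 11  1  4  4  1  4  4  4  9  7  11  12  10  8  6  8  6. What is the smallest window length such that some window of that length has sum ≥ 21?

2

add 11: running sum 11 < 21
add 1: running sum 12 < 21
add 4: running sum 16 < 21
add 4: running sum 20 < 21
add 1: shortest ending here [11, 1, 4, 4, 1] sum 21, len 5
add 4: shortest ending here [11, 1, 4, 4, 1, 4] sum 25, len 6
add 4: shortest ending here [11, 1, 4, 4, 1, 4, 4] sum 29, len 7
add 4: shortest ending here [4, 4, 1, 4, 4, 4] sum 21, len 6
add 9: shortest ending here [4, 4, 4, 9] sum 21, len 4
add 7: shortest ending here [4, 4, 9, 7] sum 24, len 4
add 11: shortest ending here [9, 7, 11] sum 27, len 3
add 12: shortest ending here [11, 12] sum 23, len 2
add 10: shortest ending here [12, 10] sum 22, len 2
add 8: shortest ending here [12, 10, 8] sum 30, len 3
add 6: shortest ending here [10, 8, 6] sum 24, len 3
add 8: shortest ending here [8, 6, 8] sum 22, len 3
add 6: shortest ending here [8, 6, 8, 6] sum 28, len 4
Shortest qualifying length: 2.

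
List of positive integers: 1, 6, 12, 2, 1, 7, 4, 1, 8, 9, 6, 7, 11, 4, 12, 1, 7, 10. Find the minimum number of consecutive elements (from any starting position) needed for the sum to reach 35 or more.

Extend right; whenever the sum reaches 35, record the length and shrink from the left:
add 1: running sum 1 < 35
add 6: running sum 7 < 35
add 12: running sum 19 < 35
add 2: running sum 21 < 35
add 1: running sum 22 < 35
add 7: running sum 29 < 35
add 4: running sum 33 < 35
add 1: running sum 34 < 35
end 8: [12, 2, 1, 7, 4, 1, 8] sum 35, len 7
end 9: [12, 2, 1, 7, 4, 1, 8, 9] sum 44, len 8
end 10: [7, 4, 1, 8, 9, 6] sum 35, len 6
end 11: [4, 1, 8, 9, 6, 7] sum 35, len 6
end 12: [8, 9, 6, 7, 11] sum 41, len 5
end 13: [9, 6, 7, 11, 4] sum 37, len 5
end 14: [6, 7, 11, 4, 12] sum 40, len 5
end 15: [7, 11, 4, 12, 1] sum 35, len 5
end 16: [11, 4, 12, 1, 7] sum 35, len 5
end 17: [11, 4, 12, 1, 7, 10] sum 45, len 6
Shortest qualifying length: 5.

5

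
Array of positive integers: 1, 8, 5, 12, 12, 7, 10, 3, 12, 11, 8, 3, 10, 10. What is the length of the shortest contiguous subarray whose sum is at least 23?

2

add 1: running sum 1 < 23
add 8: running sum 9 < 23
add 5: running sum 14 < 23
end 3: [8, 5, 12] sum 25, len 3
end 4: [12, 12] sum 24, len 2
end 5: [12, 12, 7] sum 31, len 3
end 6: [12, 7, 10] sum 29, len 3
end 7: [12, 7, 10, 3] sum 32, len 4
end 8: [10, 3, 12] sum 25, len 3
end 9: [12, 11] sum 23, len 2
end 10: [12, 11, 8] sum 31, len 3
end 11: [12, 11, 8, 3] sum 34, len 4
end 12: [11, 8, 3, 10] sum 32, len 4
end 13: [3, 10, 10] sum 23, len 3
Shortest qualifying length: 2.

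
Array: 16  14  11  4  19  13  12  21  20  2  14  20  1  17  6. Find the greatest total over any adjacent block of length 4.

66

Each size-4 window and its sum:
[16, 14, 11, 4] → sum 45
[14, 11, 4, 19] → sum 48
[11, 4, 19, 13] → sum 47
[4, 19, 13, 12] → sum 48
[19, 13, 12, 21] → sum 65
[13, 12, 21, 20] → sum 66
[12, 21, 20, 2] → sum 55
[21, 20, 2, 14] → sum 57
[20, 2, 14, 20] → sum 56
[2, 14, 20, 1] → sum 37
[14, 20, 1, 17] → sum 52
[20, 1, 17, 6] → sum 44
Greatest of these is 66.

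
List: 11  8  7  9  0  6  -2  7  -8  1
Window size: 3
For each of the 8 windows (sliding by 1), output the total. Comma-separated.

[11, 8, 7] → sum 26
[8, 7, 9] → sum 24
[7, 9, 0] → sum 16
[9, 0, 6] → sum 15
[0, 6, -2] → sum 4
[6, -2, 7] → sum 11
[-2, 7, -8] → sum -3
[7, -8, 1] → sum 0

26, 24, 16, 15, 4, 11, -3, 0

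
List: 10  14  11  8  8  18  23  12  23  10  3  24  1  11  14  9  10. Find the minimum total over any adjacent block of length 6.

62

Each size-6 window and its sum:
[10, 14, 11, 8, 8, 18] → sum 69
[14, 11, 8, 8, 18, 23] → sum 82
[11, 8, 8, 18, 23, 12] → sum 80
[8, 8, 18, 23, 12, 23] → sum 92
[8, 18, 23, 12, 23, 10] → sum 94
[18, 23, 12, 23, 10, 3] → sum 89
[23, 12, 23, 10, 3, 24] → sum 95
[12, 23, 10, 3, 24, 1] → sum 73
[23, 10, 3, 24, 1, 11] → sum 72
[10, 3, 24, 1, 11, 14] → sum 63
[3, 24, 1, 11, 14, 9] → sum 62
[24, 1, 11, 14, 9, 10] → sum 69
Minimum of these is 62.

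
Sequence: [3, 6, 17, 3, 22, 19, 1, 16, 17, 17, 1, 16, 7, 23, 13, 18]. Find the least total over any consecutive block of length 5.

51

3 6 17 3 22 → sum 51
6 17 3 22 19 → sum 67
17 3 22 19 1 → sum 62
3 22 19 1 16 → sum 61
22 19 1 16 17 → sum 75
19 1 16 17 17 → sum 70
1 16 17 17 1 → sum 52
16 17 17 1 16 → sum 67
17 17 1 16 7 → sum 58
17 1 16 7 23 → sum 64
1 16 7 23 13 → sum 60
16 7 23 13 18 → sum 77
Least of these is 51.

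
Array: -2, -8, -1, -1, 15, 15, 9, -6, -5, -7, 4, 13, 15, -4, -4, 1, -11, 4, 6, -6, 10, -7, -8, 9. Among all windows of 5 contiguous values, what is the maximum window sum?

-2 -8 -1 -1 15 → sum 3
-8 -1 -1 15 15 → sum 20
-1 -1 15 15 9 → sum 37
-1 15 15 9 -6 → sum 32
15 15 9 -6 -5 → sum 28
15 9 -6 -5 -7 → sum 6
9 -6 -5 -7 4 → sum -5
-6 -5 -7 4 13 → sum -1
-5 -7 4 13 15 → sum 20
-7 4 13 15 -4 → sum 21
4 13 15 -4 -4 → sum 24
13 15 -4 -4 1 → sum 21
15 -4 -4 1 -11 → sum -3
-4 -4 1 -11 4 → sum -14
-4 1 -11 4 6 → sum -4
1 -11 4 6 -6 → sum -6
-11 4 6 -6 10 → sum 3
4 6 -6 10 -7 → sum 7
6 -6 10 -7 -8 → sum -5
-6 10 -7 -8 9 → sum -2
Maximum of these is 37.

37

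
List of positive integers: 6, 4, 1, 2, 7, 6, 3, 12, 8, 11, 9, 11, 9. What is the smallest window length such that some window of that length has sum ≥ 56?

6

Extend right; whenever the sum reaches 56, record the length and shrink from the left:
add 6: running sum 6 < 56
add 4: running sum 10 < 56
add 1: running sum 11 < 56
add 2: running sum 13 < 56
add 7: running sum 20 < 56
add 6: running sum 26 < 56
add 3: running sum 29 < 56
add 12: running sum 41 < 56
add 8: running sum 49 < 56
end 9: [6, 4, 1, 2, 7, 6, 3, 12, 8, 11] sum 60, len 10
end 10: [7, 6, 3, 12, 8, 11, 9] sum 56, len 7
end 11: [6, 3, 12, 8, 11, 9, 11] sum 60, len 7
end 12: [12, 8, 11, 9, 11, 9] sum 60, len 6
Shortest qualifying length: 6.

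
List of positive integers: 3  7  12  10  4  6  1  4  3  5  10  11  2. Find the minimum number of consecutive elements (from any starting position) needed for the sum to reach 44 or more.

7

Extend right; whenever the sum reaches 44, record the length and shrink from the left:
add 3: running sum 3 < 44
add 7: running sum 10 < 44
add 12: running sum 22 < 44
add 10: running sum 32 < 44
add 4: running sum 36 < 44
add 6: running sum 42 < 44
add 1: running sum 43 < 44
add 4: shortest ending here [7, 12, 10, 4, 6, 1, 4] sum 44, len 7
add 3: shortest ending here [7, 12, 10, 4, 6, 1, 4, 3] sum 47, len 8
add 5: shortest ending here [12, 10, 4, 6, 1, 4, 3, 5] sum 45, len 8
add 10: shortest ending here [12, 10, 4, 6, 1, 4, 3, 5, 10] sum 55, len 9
add 11: shortest ending here [4, 6, 1, 4, 3, 5, 10, 11] sum 44, len 8
add 2: shortest ending here [4, 6, 1, 4, 3, 5, 10, 11, 2] sum 46, len 9
Shortest qualifying length: 7.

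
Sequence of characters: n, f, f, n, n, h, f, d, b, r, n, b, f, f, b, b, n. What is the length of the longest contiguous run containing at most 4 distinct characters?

add n: window [n] (1 distinct), len 1
add f: window [n, f] (2 distinct), len 2
add f: window [n, f, f] (2 distinct), len 3
add n: window [n, f, f, n] (2 distinct), len 4
add n: window [n, f, f, n, n] (2 distinct), len 5
add h: window [n, f, f, n, n, h] (3 distinct), len 6
add f: window [n, f, f, n, n, h, f] (3 distinct), len 7
add d: window [n, f, f, n, n, h, f, d] (4 distinct), len 8
add b: window [h, f, d, b] (4 distinct), len 4
add r: window [f, d, b, r] (4 distinct), len 4
add n: window [d, b, r, n] (4 distinct), len 4
add b: window [d, b, r, n, b] (4 distinct), len 5
add f: window [b, r, n, b, f] (4 distinct), len 5
add f: window [b, r, n, b, f, f] (4 distinct), len 6
add b: window [b, r, n, b, f, f, b] (4 distinct), len 7
add b: window [b, r, n, b, f, f, b, b] (4 distinct), len 8
add n: window [b, r, n, b, f, f, b, b, n] (4 distinct), len 9
Longest length with ≤4 distinct: 9.

9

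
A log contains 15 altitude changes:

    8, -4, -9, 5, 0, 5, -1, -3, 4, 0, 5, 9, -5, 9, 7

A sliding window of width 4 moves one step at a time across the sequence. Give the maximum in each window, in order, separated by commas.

8 -4 -9 5 → max 8
-4 -9 5 0 → max 5
-9 5 0 5 → max 5
5 0 5 -1 → max 5
0 5 -1 -3 → max 5
5 -1 -3 4 → max 5
-1 -3 4 0 → max 4
-3 4 0 5 → max 5
4 0 5 9 → max 9
0 5 9 -5 → max 9
5 9 -5 9 → max 9
9 -5 9 7 → max 9

8, 5, 5, 5, 5, 5, 4, 5, 9, 9, 9, 9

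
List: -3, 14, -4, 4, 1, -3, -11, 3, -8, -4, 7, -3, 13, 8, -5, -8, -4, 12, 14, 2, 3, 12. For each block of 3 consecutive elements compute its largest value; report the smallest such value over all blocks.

-3 14 -4 → max 14
14 -4 4 → max 14
-4 4 1 → max 4
4 1 -3 → max 4
1 -3 -11 → max 1
-3 -11 3 → max 3
-11 3 -8 → max 3
3 -8 -4 → max 3
-8 -4 7 → max 7
-4 7 -3 → max 7
7 -3 13 → max 13
-3 13 8 → max 13
13 8 -5 → max 13
8 -5 -8 → max 8
-5 -8 -4 → max -4
-8 -4 12 → max 12
-4 12 14 → max 14
12 14 2 → max 14
14 2 3 → max 14
2 3 12 → max 12
Smallest of these is -4.

-4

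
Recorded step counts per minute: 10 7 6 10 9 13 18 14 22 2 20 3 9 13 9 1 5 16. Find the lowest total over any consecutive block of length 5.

Window sums for each of the 14 positions:
[10, 7, 6, 10, 9] → sum 42
[7, 6, 10, 9, 13] → sum 45
[6, 10, 9, 13, 18] → sum 56
[10, 9, 13, 18, 14] → sum 64
[9, 13, 18, 14, 22] → sum 76
[13, 18, 14, 22, 2] → sum 69
[18, 14, 22, 2, 20] → sum 76
[14, 22, 2, 20, 3] → sum 61
[22, 2, 20, 3, 9] → sum 56
[2, 20, 3, 9, 13] → sum 47
[20, 3, 9, 13, 9] → sum 54
[3, 9, 13, 9, 1] → sum 35
[9, 13, 9, 1, 5] → sum 37
[13, 9, 1, 5, 16] → sum 44
Lowest of these is 35.

35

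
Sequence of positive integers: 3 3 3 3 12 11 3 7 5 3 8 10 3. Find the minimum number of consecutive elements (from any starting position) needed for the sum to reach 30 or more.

4

add 3: running sum 3 < 30
add 3: running sum 6 < 30
add 3: running sum 9 < 30
add 3: running sum 12 < 30
add 12: running sum 24 < 30
add 11: shortest ending here [3, 3, 3, 12, 11] sum 32, len 5
add 3: shortest ending here [3, 3, 12, 11, 3] sum 32, len 5
add 7: shortest ending here [12, 11, 3, 7] sum 33, len 4
add 5: shortest ending here [12, 11, 3, 7, 5] sum 38, len 5
add 3: shortest ending here [12, 11, 3, 7, 5, 3] sum 41, len 6
add 8: shortest ending here [11, 3, 7, 5, 3, 8] sum 37, len 6
add 10: shortest ending here [7, 5, 3, 8, 10] sum 33, len 5
add 3: shortest ending here [7, 5, 3, 8, 10, 3] sum 36, len 6
Shortest qualifying length: 4.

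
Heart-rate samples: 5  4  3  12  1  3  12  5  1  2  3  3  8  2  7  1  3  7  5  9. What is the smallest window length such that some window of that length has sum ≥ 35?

6

add 5: running sum 5 < 35
add 4: running sum 9 < 35
add 3: running sum 12 < 35
add 12: running sum 24 < 35
add 1: running sum 25 < 35
add 3: running sum 28 < 35
end 6: [4, 3, 12, 1, 3, 12] sum 35, len 6
end 7: [3, 12, 1, 3, 12, 5] sum 36, len 6
end 8: [3, 12, 1, 3, 12, 5, 1] sum 37, len 7
end 9: [12, 1, 3, 12, 5, 1, 2] sum 36, len 7
end 10: [12, 1, 3, 12, 5, 1, 2, 3] sum 39, len 8
end 11: [12, 1, 3, 12, 5, 1, 2, 3, 3] sum 42, len 9
end 12: [3, 12, 5, 1, 2, 3, 3, 8] sum 37, len 8
end 13: [12, 5, 1, 2, 3, 3, 8, 2] sum 36, len 8
end 14: [12, 5, 1, 2, 3, 3, 8, 2, 7] sum 43, len 9
end 15: [12, 5, 1, 2, 3, 3, 8, 2, 7, 1] sum 44, len 10
end 16: [5, 1, 2, 3, 3, 8, 2, 7, 1, 3] sum 35, len 10
end 17: [2, 3, 3, 8, 2, 7, 1, 3, 7] sum 36, len 9
end 18: [3, 8, 2, 7, 1, 3, 7, 5] sum 36, len 8
end 19: [8, 2, 7, 1, 3, 7, 5, 9] sum 42, len 8
Shortest qualifying length: 6.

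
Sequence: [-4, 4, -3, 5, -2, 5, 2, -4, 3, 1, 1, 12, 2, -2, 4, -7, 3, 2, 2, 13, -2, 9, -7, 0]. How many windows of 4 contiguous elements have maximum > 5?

-4 4 -3 5 → max 5
4 -3 5 -2 → max 5
-3 5 -2 5 → max 5
5 -2 5 2 → max 5
-2 5 2 -4 → max 5
5 2 -4 3 → max 5
2 -4 3 1 → max 3
-4 3 1 1 → max 3
3 1 1 12 → max 12  > 5 ✓
1 1 12 2 → max 12  > 5 ✓
1 12 2 -2 → max 12  > 5 ✓
12 2 -2 4 → max 12  > 5 ✓
2 -2 4 -7 → max 4
-2 4 -7 3 → max 4
4 -7 3 2 → max 4
-7 3 2 2 → max 3
3 2 2 13 → max 13  > 5 ✓
2 2 13 -2 → max 13  > 5 ✓
2 13 -2 9 → max 13  > 5 ✓
13 -2 9 -7 → max 13  > 5 ✓
-2 9 -7 0 → max 9  > 5 ✓
9 windows satisfy the condition.

9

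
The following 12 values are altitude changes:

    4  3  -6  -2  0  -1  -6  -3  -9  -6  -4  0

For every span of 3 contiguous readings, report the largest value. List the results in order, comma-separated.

[4, 3, -6] → max 4
[3, -6, -2] → max 3
[-6, -2, 0] → max 0
[-2, 0, -1] → max 0
[0, -1, -6] → max 0
[-1, -6, -3] → max -1
[-6, -3, -9] → max -3
[-3, -9, -6] → max -3
[-9, -6, -4] → max -4
[-6, -4, 0] → max 0

4, 3, 0, 0, 0, -1, -3, -3, -4, 0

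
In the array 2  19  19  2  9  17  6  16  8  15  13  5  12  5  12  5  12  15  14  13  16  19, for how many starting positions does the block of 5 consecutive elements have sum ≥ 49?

15

(2, 19, 19, 2, 9) → sum 51  ≥ 49 ✓
(19, 19, 2, 9, 17) → sum 66  ≥ 49 ✓
(19, 2, 9, 17, 6) → sum 53  ≥ 49 ✓
(2, 9, 17, 6, 16) → sum 50  ≥ 49 ✓
(9, 17, 6, 16, 8) → sum 56  ≥ 49 ✓
(17, 6, 16, 8, 15) → sum 62  ≥ 49 ✓
(6, 16, 8, 15, 13) → sum 58  ≥ 49 ✓
(16, 8, 15, 13, 5) → sum 57  ≥ 49 ✓
(8, 15, 13, 5, 12) → sum 53  ≥ 49 ✓
(15, 13, 5, 12, 5) → sum 50  ≥ 49 ✓
(13, 5, 12, 5, 12) → sum 47
(5, 12, 5, 12, 5) → sum 39
(12, 5, 12, 5, 12) → sum 46
(5, 12, 5, 12, 15) → sum 49  ≥ 49 ✓
(12, 5, 12, 15, 14) → sum 58  ≥ 49 ✓
(5, 12, 15, 14, 13) → sum 59  ≥ 49 ✓
(12, 15, 14, 13, 16) → sum 70  ≥ 49 ✓
(15, 14, 13, 16, 19) → sum 77  ≥ 49 ✓
15 windows satisfy the condition.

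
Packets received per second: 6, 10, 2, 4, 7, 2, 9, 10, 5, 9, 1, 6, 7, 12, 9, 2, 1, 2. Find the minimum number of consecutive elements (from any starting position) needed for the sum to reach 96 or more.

15

add 6: running sum 6 < 96
add 10: running sum 16 < 96
add 2: running sum 18 < 96
add 4: running sum 22 < 96
add 7: running sum 29 < 96
add 2: running sum 31 < 96
add 9: running sum 40 < 96
add 10: running sum 50 < 96
add 5: running sum 55 < 96
add 9: running sum 64 < 96
add 1: running sum 65 < 96
add 6: running sum 71 < 96
add 7: running sum 78 < 96
add 12: running sum 90 < 96
add 9: shortest ending here [6, 10, 2, 4, 7, 2, 9, 10, 5, 9, 1, 6, 7, 12, 9] sum 99, len 15
add 2: shortest ending here [6, 10, 2, 4, 7, 2, 9, 10, 5, 9, 1, 6, 7, 12, 9, 2] sum 101, len 16
add 1: shortest ending here [10, 2, 4, 7, 2, 9, 10, 5, 9, 1, 6, 7, 12, 9, 2, 1] sum 96, len 16
add 2: shortest ending here [10, 2, 4, 7, 2, 9, 10, 5, 9, 1, 6, 7, 12, 9, 2, 1, 2] sum 98, len 17
Shortest qualifying length: 15.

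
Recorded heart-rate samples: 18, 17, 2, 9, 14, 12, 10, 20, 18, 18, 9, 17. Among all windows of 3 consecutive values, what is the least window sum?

25

18 17 2 → sum 37
17 2 9 → sum 28
2 9 14 → sum 25
9 14 12 → sum 35
14 12 10 → sum 36
12 10 20 → sum 42
10 20 18 → sum 48
20 18 18 → sum 56
18 18 9 → sum 45
18 9 17 → sum 44
Least of these is 25.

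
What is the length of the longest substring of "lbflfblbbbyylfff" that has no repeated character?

add l: [l] len 1
add b: [l, b] len 2
add f: [l, b, f] len 3
add l (repeat l, move left end past it): [b, f, l] len 3
add f (repeat f, move left end past it): [l, f] len 2
add b: [l, f, b] len 3
add l (repeat l, move left end past it): [f, b, l] len 3
add b (repeat b, move left end past it): [l, b] len 2
add b (repeat b, move left end past it): [b] len 1
add b (repeat b, move left end past it): [b] len 1
add y: [b, y] len 2
add y (repeat y, move left end past it): [y] len 1
add l: [y, l] len 2
add f: [y, l, f] len 3
add f (repeat f, move left end past it): [f] len 1
add f (repeat f, move left end past it): [f] len 1
Longest all-distinct length: 3.

3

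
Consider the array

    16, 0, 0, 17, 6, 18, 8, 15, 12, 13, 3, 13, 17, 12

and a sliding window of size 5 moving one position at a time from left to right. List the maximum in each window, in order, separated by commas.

16 0 0 17 6 → max 17
0 0 17 6 18 → max 18
0 17 6 18 8 → max 18
17 6 18 8 15 → max 18
6 18 8 15 12 → max 18
18 8 15 12 13 → max 18
8 15 12 13 3 → max 15
15 12 13 3 13 → max 15
12 13 3 13 17 → max 17
13 3 13 17 12 → max 17

17, 18, 18, 18, 18, 18, 15, 15, 17, 17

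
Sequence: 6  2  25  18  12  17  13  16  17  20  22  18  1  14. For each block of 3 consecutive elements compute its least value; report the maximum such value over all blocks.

[6, 2, 25] → min 2
[2, 25, 18] → min 2
[25, 18, 12] → min 12
[18, 12, 17] → min 12
[12, 17, 13] → min 12
[17, 13, 16] → min 13
[13, 16, 17] → min 13
[16, 17, 20] → min 16
[17, 20, 22] → min 17
[20, 22, 18] → min 18
[22, 18, 1] → min 1
[18, 1, 14] → min 1
Maximum of these is 18.

18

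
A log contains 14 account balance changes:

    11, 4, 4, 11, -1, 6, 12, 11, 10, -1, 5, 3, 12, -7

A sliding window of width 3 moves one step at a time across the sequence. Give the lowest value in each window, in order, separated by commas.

4, 4, -1, -1, -1, 6, 10, -1, -1, -1, 3, -7

[11, 4, 4] → min 4
[4, 4, 11] → min 4
[4, 11, -1] → min -1
[11, -1, 6] → min -1
[-1, 6, 12] → min -1
[6, 12, 11] → min 6
[12, 11, 10] → min 10
[11, 10, -1] → min -1
[10, -1, 5] → min -1
[-1, 5, 3] → min -1
[5, 3, 12] → min 3
[3, 12, -7] → min -7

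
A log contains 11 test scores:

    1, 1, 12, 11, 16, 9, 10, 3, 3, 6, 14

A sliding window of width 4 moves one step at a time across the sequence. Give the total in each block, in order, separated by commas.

25, 40, 48, 46, 38, 25, 22, 26

(1, 1, 12, 11) → sum 25
(1, 12, 11, 16) → sum 40
(12, 11, 16, 9) → sum 48
(11, 16, 9, 10) → sum 46
(16, 9, 10, 3) → sum 38
(9, 10, 3, 3) → sum 25
(10, 3, 3, 6) → sum 22
(3, 3, 6, 14) → sum 26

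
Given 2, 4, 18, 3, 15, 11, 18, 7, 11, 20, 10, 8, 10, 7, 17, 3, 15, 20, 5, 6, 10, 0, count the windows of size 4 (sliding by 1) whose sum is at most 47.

2 4 18 3 → sum 27  ≤ 47 ✓
4 18 3 15 → sum 40  ≤ 47 ✓
18 3 15 11 → sum 47  ≤ 47 ✓
3 15 11 18 → sum 47  ≤ 47 ✓
15 11 18 7 → sum 51
11 18 7 11 → sum 47  ≤ 47 ✓
18 7 11 20 → sum 56
7 11 20 10 → sum 48
11 20 10 8 → sum 49
20 10 8 10 → sum 48
10 8 10 7 → sum 35  ≤ 47 ✓
8 10 7 17 → sum 42  ≤ 47 ✓
10 7 17 3 → sum 37  ≤ 47 ✓
7 17 3 15 → sum 42  ≤ 47 ✓
17 3 15 20 → sum 55
3 15 20 5 → sum 43  ≤ 47 ✓
15 20 5 6 → sum 46  ≤ 47 ✓
20 5 6 10 → sum 41  ≤ 47 ✓
5 6 10 0 → sum 21  ≤ 47 ✓
13 windows satisfy the condition.

13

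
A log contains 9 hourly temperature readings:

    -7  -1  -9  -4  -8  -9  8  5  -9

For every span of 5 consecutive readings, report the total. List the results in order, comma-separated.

-29, -31, -22, -8, -13

[-7, -1, -9, -4, -8] → sum -29
[-1, -9, -4, -8, -9] → sum -31
[-9, -4, -8, -9, 8] → sum -22
[-4, -8, -9, 8, 5] → sum -8
[-8, -9, 8, 5, -9] → sum -13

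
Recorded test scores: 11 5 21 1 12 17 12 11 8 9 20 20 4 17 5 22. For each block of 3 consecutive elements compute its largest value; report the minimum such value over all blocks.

Window maxs for each of the 14 positions:
[11, 5, 21] → max 21
[5, 21, 1] → max 21
[21, 1, 12] → max 21
[1, 12, 17] → max 17
[12, 17, 12] → max 17
[17, 12, 11] → max 17
[12, 11, 8] → max 12
[11, 8, 9] → max 11
[8, 9, 20] → max 20
[9, 20, 20] → max 20
[20, 20, 4] → max 20
[20, 4, 17] → max 20
[4, 17, 5] → max 17
[17, 5, 22] → max 22
Minimum of these is 11.

11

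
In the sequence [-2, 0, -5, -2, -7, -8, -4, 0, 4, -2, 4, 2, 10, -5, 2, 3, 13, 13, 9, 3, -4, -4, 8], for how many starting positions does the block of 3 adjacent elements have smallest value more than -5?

12

(-2, 0, -5) → min -5
(0, -5, -2) → min -5
(-5, -2, -7) → min -7
(-2, -7, -8) → min -8
(-7, -8, -4) → min -8
(-8, -4, 0) → min -8
(-4, 0, 4) → min -4  > -5 ✓
(0, 4, -2) → min -2  > -5 ✓
(4, -2, 4) → min -2  > -5 ✓
(-2, 4, 2) → min -2  > -5 ✓
(4, 2, 10) → min 2  > -5 ✓
(2, 10, -5) → min -5
(10, -5, 2) → min -5
(-5, 2, 3) → min -5
(2, 3, 13) → min 2  > -5 ✓
(3, 13, 13) → min 3  > -5 ✓
(13, 13, 9) → min 9  > -5 ✓
(13, 9, 3) → min 3  > -5 ✓
(9, 3, -4) → min -4  > -5 ✓
(3, -4, -4) → min -4  > -5 ✓
(-4, -4, 8) → min -4  > -5 ✓
12 windows satisfy the condition.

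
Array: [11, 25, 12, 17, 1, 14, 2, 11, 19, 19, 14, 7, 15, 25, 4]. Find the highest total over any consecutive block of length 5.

80

11 25 12 17 1 → sum 66
25 12 17 1 14 → sum 69
12 17 1 14 2 → sum 46
17 1 14 2 11 → sum 45
1 14 2 11 19 → sum 47
14 2 11 19 19 → sum 65
2 11 19 19 14 → sum 65
11 19 19 14 7 → sum 70
19 19 14 7 15 → sum 74
19 14 7 15 25 → sum 80
14 7 15 25 4 → sum 65
Highest of these is 80.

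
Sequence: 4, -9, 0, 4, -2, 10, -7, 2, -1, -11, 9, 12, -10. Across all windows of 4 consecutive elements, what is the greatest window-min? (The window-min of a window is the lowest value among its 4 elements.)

-2

Window mins for each of the 10 positions:
4 -9 0 4 → min -9
-9 0 4 -2 → min -9
0 4 -2 10 → min -2
4 -2 10 -7 → min -7
-2 10 -7 2 → min -7
10 -7 2 -1 → min -7
-7 2 -1 -11 → min -11
2 -1 -11 9 → min -11
-1 -11 9 12 → min -11
-11 9 12 -10 → min -11
Greatest of these is -2.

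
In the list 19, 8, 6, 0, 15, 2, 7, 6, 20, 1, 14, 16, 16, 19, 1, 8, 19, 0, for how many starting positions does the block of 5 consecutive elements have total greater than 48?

19 8 6 0 15 → sum 48
8 6 0 15 2 → sum 31
6 0 15 2 7 → sum 30
0 15 2 7 6 → sum 30
15 2 7 6 20 → sum 50  > 48 ✓
2 7 6 20 1 → sum 36
7 6 20 1 14 → sum 48
6 20 1 14 16 → sum 57  > 48 ✓
20 1 14 16 16 → sum 67  > 48 ✓
1 14 16 16 19 → sum 66  > 48 ✓
14 16 16 19 1 → sum 66  > 48 ✓
16 16 19 1 8 → sum 60  > 48 ✓
16 19 1 8 19 → sum 63  > 48 ✓
19 1 8 19 0 → sum 47
7 windows satisfy the condition.

7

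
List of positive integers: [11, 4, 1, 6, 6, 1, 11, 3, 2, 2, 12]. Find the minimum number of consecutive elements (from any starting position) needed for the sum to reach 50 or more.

11

add 11: running sum 11 < 50
add 4: running sum 15 < 50
add 1: running sum 16 < 50
add 6: running sum 22 < 50
add 6: running sum 28 < 50
add 1: running sum 29 < 50
add 11: running sum 40 < 50
add 3: running sum 43 < 50
add 2: running sum 45 < 50
add 2: running sum 47 < 50
add 12: shortest ending here [11, 4, 1, 6, 6, 1, 11, 3, 2, 2, 12] sum 59, len 11
Shortest qualifying length: 11.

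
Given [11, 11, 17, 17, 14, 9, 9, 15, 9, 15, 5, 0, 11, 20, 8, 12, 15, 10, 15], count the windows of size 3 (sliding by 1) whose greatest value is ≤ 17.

(11, 11, 17) → max 17  ≤ 17 ✓
(11, 17, 17) → max 17  ≤ 17 ✓
(17, 17, 14) → max 17  ≤ 17 ✓
(17, 14, 9) → max 17  ≤ 17 ✓
(14, 9, 9) → max 14  ≤ 17 ✓
(9, 9, 15) → max 15  ≤ 17 ✓
(9, 15, 9) → max 15  ≤ 17 ✓
(15, 9, 15) → max 15  ≤ 17 ✓
(9, 15, 5) → max 15  ≤ 17 ✓
(15, 5, 0) → max 15  ≤ 17 ✓
(5, 0, 11) → max 11  ≤ 17 ✓
(0, 11, 20) → max 20
(11, 20, 8) → max 20
(20, 8, 12) → max 20
(8, 12, 15) → max 15  ≤ 17 ✓
(12, 15, 10) → max 15  ≤ 17 ✓
(15, 10, 15) → max 15  ≤ 17 ✓
14 windows satisfy the condition.

14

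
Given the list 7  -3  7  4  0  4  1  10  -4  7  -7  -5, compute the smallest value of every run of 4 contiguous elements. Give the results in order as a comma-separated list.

Sliding a size-4 window across the 12 values:
[7, -3, 7, 4] → min -3
[-3, 7, 4, 0] → min -3
[7, 4, 0, 4] → min 0
[4, 0, 4, 1] → min 0
[0, 4, 1, 10] → min 0
[4, 1, 10, -4] → min -4
[1, 10, -4, 7] → min -4
[10, -4, 7, -7] → min -7
[-4, 7, -7, -5] → min -7

-3, -3, 0, 0, 0, -4, -4, -7, -7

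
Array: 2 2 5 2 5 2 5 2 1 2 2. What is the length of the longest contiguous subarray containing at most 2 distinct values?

add 2: window [2] (1 distinct), len 1
add 2: window [2, 2] (1 distinct), len 2
add 5: window [2, 2, 5] (2 distinct), len 3
add 2: window [2, 2, 5, 2] (2 distinct), len 4
add 5: window [2, 2, 5, 2, 5] (2 distinct), len 5
add 2: window [2, 2, 5, 2, 5, 2] (2 distinct), len 6
add 5: window [2, 2, 5, 2, 5, 2, 5] (2 distinct), len 7
add 2: window [2, 2, 5, 2, 5, 2, 5, 2] (2 distinct), len 8
add 1: window [2, 1] (2 distinct), len 2
add 2: window [2, 1, 2] (2 distinct), len 3
add 2: window [2, 1, 2, 2] (2 distinct), len 4
Longest length with ≤2 distinct: 8.

8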